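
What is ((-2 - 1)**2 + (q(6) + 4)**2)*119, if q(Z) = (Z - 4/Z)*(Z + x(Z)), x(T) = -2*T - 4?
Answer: 2616215/9 ≈ 2.9069e+5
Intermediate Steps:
x(T) = -4 - 2*T
q(Z) = (-4 - Z)*(Z - 4/Z) (q(Z) = (Z - 4/Z)*(Z + (-4 - 2*Z)) = (Z - 4/Z)*(-4 - Z) = (-4 - Z)*(Z - 4/Z))
((-2 - 1)**2 + (q(6) + 4)**2)*119 = ((-2 - 1)**2 + ((4 - 1*6**2 - 4*6 + 16/6) + 4)**2)*119 = ((-3)**2 + ((4 - 1*36 - 24 + 16*(1/6)) + 4)**2)*119 = (9 + ((4 - 36 - 24 + 8/3) + 4)**2)*119 = (9 + (-160/3 + 4)**2)*119 = (9 + (-148/3)**2)*119 = (9 + 21904/9)*119 = (21985/9)*119 = 2616215/9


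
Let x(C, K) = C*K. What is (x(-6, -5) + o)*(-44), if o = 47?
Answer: -3388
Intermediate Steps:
(x(-6, -5) + o)*(-44) = (-6*(-5) + 47)*(-44) = (30 + 47)*(-44) = 77*(-44) = -3388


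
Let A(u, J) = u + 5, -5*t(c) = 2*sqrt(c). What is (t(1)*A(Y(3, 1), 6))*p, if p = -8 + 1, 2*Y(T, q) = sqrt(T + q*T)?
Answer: 14 + 7*sqrt(6)/5 ≈ 17.429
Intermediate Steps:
Y(T, q) = sqrt(T + T*q)/2 (Y(T, q) = sqrt(T + q*T)/2 = sqrt(T + T*q)/2)
t(c) = -2*sqrt(c)/5
A(u, J) = 5 + u
p = -7
(t(1)*A(Y(3, 1), 6))*p = ((-2*sqrt(1)/5)*(5 + sqrt(3*(1 + 1))/2))*(-7) = ((-2/5*1)*(5 + sqrt(3*2)/2))*(-7) = -2*(5 + sqrt(6)/2)/5*(-7) = (-2 - sqrt(6)/5)*(-7) = 14 + 7*sqrt(6)/5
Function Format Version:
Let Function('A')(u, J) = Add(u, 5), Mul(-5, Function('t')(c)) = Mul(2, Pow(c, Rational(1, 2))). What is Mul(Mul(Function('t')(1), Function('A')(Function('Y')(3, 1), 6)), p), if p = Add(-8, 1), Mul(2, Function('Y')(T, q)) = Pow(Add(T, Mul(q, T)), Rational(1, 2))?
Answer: Add(14, Mul(Rational(7, 5), Pow(6, Rational(1, 2)))) ≈ 17.429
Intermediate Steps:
Function('Y')(T, q) = Mul(Rational(1, 2), Pow(Add(T, Mul(T, q)), Rational(1, 2))) (Function('Y')(T, q) = Mul(Rational(1, 2), Pow(Add(T, Mul(q, T)), Rational(1, 2))) = Mul(Rational(1, 2), Pow(Add(T, Mul(T, q)), Rational(1, 2))))
Function('t')(c) = Mul(Rational(-2, 5), Pow(c, Rational(1, 2))) (Function('t')(c) = Mul(Rational(-1, 5), Mul(2, Pow(c, Rational(1, 2)))) = Mul(Rational(-2, 5), Pow(c, Rational(1, 2))))
Function('A')(u, J) = Add(5, u)
p = -7
Mul(Mul(Function('t')(1), Function('A')(Function('Y')(3, 1), 6)), p) = Mul(Mul(Mul(Rational(-2, 5), Pow(1, Rational(1, 2))), Add(5, Mul(Rational(1, 2), Pow(Mul(3, Add(1, 1)), Rational(1, 2))))), -7) = Mul(Mul(Mul(Rational(-2, 5), 1), Add(5, Mul(Rational(1, 2), Pow(Mul(3, 2), Rational(1, 2))))), -7) = Mul(Mul(Rational(-2, 5), Add(5, Mul(Rational(1, 2), Pow(6, Rational(1, 2))))), -7) = Mul(Add(-2, Mul(Rational(-1, 5), Pow(6, Rational(1, 2)))), -7) = Add(14, Mul(Rational(7, 5), Pow(6, Rational(1, 2))))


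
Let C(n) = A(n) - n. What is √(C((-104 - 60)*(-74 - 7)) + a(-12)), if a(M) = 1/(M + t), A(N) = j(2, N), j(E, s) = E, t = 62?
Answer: I*√1328198/10 ≈ 115.25*I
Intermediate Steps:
A(N) = 2
a(M) = 1/(62 + M) (a(M) = 1/(M + 62) = 1/(62 + M))
C(n) = 2 - n
√(C((-104 - 60)*(-74 - 7)) + a(-12)) = √((2 - (-104 - 60)*(-74 - 7)) + 1/(62 - 12)) = √((2 - (-164)*(-81)) + 1/50) = √((2 - 1*13284) + 1/50) = √((2 - 13284) + 1/50) = √(-13282 + 1/50) = √(-664099/50) = I*√1328198/10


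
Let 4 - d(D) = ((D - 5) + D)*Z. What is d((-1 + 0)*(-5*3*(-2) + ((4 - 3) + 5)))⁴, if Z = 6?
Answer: 47156728336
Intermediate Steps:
d(D) = 34 - 12*D (d(D) = 4 - ((D - 5) + D)*6 = 4 - ((-5 + D) + D)*6 = 4 - (-5 + 2*D)*6 = 4 - (-30 + 12*D) = 4 + (30 - 12*D) = 34 - 12*D)
d((-1 + 0)*(-5*3*(-2) + ((4 - 3) + 5)))⁴ = (34 - 12*(-1 + 0)*(-5*3*(-2) + ((4 - 3) + 5)))⁴ = (34 - (-12)*(-15*(-2) + (1 + 5)))⁴ = (34 - (-12)*(30 + 6))⁴ = (34 - (-12)*36)⁴ = (34 - 12*(-36))⁴ = (34 + 432)⁴ = 466⁴ = 47156728336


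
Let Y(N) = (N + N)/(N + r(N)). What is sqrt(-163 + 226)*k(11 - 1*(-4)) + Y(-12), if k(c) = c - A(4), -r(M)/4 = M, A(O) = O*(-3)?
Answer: -2/3 + 81*sqrt(7) ≈ 213.64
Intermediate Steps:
A(O) = -3*O
r(M) = -4*M
Y(N) = -2/3 (Y(N) = (N + N)/(N - 4*N) = (2*N)/((-3*N)) = (2*N)*(-1/(3*N)) = -2/3)
k(c) = 12 + c (k(c) = c - (-3)*4 = c - 1*(-12) = c + 12 = 12 + c)
sqrt(-163 + 226)*k(11 - 1*(-4)) + Y(-12) = sqrt(-163 + 226)*(12 + (11 - 1*(-4))) - 2/3 = sqrt(63)*(12 + (11 + 4)) - 2/3 = (3*sqrt(7))*(12 + 15) - 2/3 = (3*sqrt(7))*27 - 2/3 = 81*sqrt(7) - 2/3 = -2/3 + 81*sqrt(7)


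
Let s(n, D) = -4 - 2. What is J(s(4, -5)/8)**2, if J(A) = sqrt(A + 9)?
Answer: 33/4 ≈ 8.2500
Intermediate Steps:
s(n, D) = -6
J(A) = sqrt(9 + A)
J(s(4, -5)/8)**2 = (sqrt(9 - 6/8))**2 = (sqrt(9 - 6*1/8))**2 = (sqrt(9 - 3/4))**2 = (sqrt(33/4))**2 = (sqrt(33)/2)**2 = 33/4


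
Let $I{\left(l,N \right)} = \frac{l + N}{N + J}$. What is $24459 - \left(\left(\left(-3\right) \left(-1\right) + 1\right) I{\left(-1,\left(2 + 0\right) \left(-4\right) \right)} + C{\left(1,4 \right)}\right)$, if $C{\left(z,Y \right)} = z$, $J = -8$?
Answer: $\frac{97823}{4} \approx 24456.0$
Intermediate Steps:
$I{\left(l,N \right)} = \frac{N + l}{-8 + N}$ ($I{\left(l,N \right)} = \frac{l + N}{N - 8} = \frac{N + l}{-8 + N}$)
$24459 - \left(\left(\left(-3\right) \left(-1\right) + 1\right) I{\left(-1,\left(2 + 0\right) \left(-4\right) \right)} + C{\left(1,4 \right)}\right) = 24459 - \left(\left(\left(-3\right) \left(-1\right) + 1\right) \frac{\left(2 + 0\right) \left(-4\right) - 1}{-8 + \left(2 + 0\right) \left(-4\right)} + 1\right) = 24459 - \left(\left(3 + 1\right) \frac{2 \left(-4\right) - 1}{-8 + 2 \left(-4\right)} + 1\right) = 24459 - \left(4 \frac{-8 - 1}{-8 - 8} + 1\right) = 24459 - \left(4 \frac{1}{-16} \left(-9\right) + 1\right) = 24459 - \left(4 \left(\left(- \frac{1}{16}\right) \left(-9\right)\right) + 1\right) = 24459 - \left(4 \cdot \frac{9}{16} + 1\right) = 24459 - \left(\frac{9}{4} + 1\right) = 24459 - \frac{13}{4} = \frac{97823}{4}$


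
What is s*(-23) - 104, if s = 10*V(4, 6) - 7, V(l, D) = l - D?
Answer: 517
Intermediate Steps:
s = -27 (s = 10*(4 - 1*6) - 7 = 10*(4 - 6) - 7 = 10*(-2) - 7 = -20 - 7 = -27)
s*(-23) - 104 = -27*(-23) - 104 = 621 - 104 = 517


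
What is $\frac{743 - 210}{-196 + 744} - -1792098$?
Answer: $\frac{982070237}{548} \approx 1.7921 \cdot 10^{6}$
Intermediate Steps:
$\frac{743 - 210}{-196 + 744} - -1792098 = \frac{533}{548} + 1792098 = \frac{982070237}{548}$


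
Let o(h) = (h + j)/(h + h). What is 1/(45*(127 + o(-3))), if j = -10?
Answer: 2/11625 ≈ 0.00017204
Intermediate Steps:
o(h) = (-10 + h)/(2*h) (o(h) = (h - 10)/(h + h) = (-10 + h)/((2*h)) = (-10 + h)*(1/(2*h)) = (-10 + h)/(2*h))
1/(45*(127 + o(-3))) = 1/(45*(127 + (1/2)*(-10 - 3)/(-3))) = 1/(45*(127 + (1/2)*(-1/3)*(-13))) = 1/(45*(127 + 13/6)) = 1/(45*(775/6)) = 1/(11625/2) = 2/11625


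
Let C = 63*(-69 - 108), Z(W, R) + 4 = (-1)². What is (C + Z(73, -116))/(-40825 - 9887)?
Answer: 1859/8452 ≈ 0.21995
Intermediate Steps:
Z(W, R) = -3 (Z(W, R) = -4 + (-1)² = -4 + 1 = -3)
C = -11151 (C = 63*(-177) = -11151)
(C + Z(73, -116))/(-40825 - 9887) = (-11151 - 3)/(-40825 - 9887) = -11154/(-50712) = -11154*(-1/50712) = 1859/8452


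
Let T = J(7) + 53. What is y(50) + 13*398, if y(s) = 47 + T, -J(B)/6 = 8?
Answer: 5226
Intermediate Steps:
J(B) = -48 (J(B) = -6*8 = -48)
T = 5 (T = -48 + 53 = 5)
y(s) = 52 (y(s) = 47 + 5 = 52)
y(50) + 13*398 = 52 + 13*398 = 52 + 5174 = 5226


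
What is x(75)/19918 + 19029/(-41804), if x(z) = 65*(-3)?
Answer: -193585701/416326036 ≈ -0.46499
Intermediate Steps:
x(z) = -195
x(75)/19918 + 19029/(-41804) = -195/19918 + 19029/(-41804) = -195*1/19918 + 19029*(-1/41804) = -195/19918 - 19029/41804 = -193585701/416326036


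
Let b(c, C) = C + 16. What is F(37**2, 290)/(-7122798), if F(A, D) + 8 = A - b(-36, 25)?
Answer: -220/1187133 ≈ -0.00018532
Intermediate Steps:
b(c, C) = 16 + C
F(A, D) = -49 + A (F(A, D) = -8 + (A - (16 + 25)) = -8 + (A - 1*41) = -8 + (A - 41) = -8 + (-41 + A) = -49 + A)
F(37**2, 290)/(-7122798) = (-49 + 37**2)/(-7122798) = (-49 + 1369)*(-1/7122798) = 1320*(-1/7122798) = -220/1187133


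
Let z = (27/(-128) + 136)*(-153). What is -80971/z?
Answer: 609664/156429 ≈ 3.8974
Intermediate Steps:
z = -2659293/128 (z = (27*(-1/128) + 136)*(-153) = (-27/128 + 136)*(-153) = (17381/128)*(-153) = -2659293/128 ≈ -20776.)
-80971/z = -80971/(-2659293/128) = -80971*(-128/2659293) = 609664/156429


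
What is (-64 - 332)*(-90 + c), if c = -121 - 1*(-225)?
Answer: -5544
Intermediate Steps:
c = 104 (c = -121 + 225 = 104)
(-64 - 332)*(-90 + c) = (-64 - 332)*(-90 + 104) = -396*14 = -5544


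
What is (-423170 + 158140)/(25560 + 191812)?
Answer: -132515/108686 ≈ -1.2192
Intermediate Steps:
(-423170 + 158140)/(25560 + 191812) = -265030/217372 = -265030*1/217372 = -132515/108686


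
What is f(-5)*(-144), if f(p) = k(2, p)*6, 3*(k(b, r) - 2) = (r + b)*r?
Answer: -6048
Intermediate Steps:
k(b, r) = 2 + r*(b + r)/3 (k(b, r) = 2 + ((r + b)*r)/3 = 2 + ((b + r)*r)/3 = 2 + (r*(b + r))/3 = 2 + r*(b + r)/3)
f(p) = 12 + 2*p**2 + 4*p (f(p) = (2 + p**2/3 + (1/3)*2*p)*6 = (2 + p**2/3 + 2*p/3)*6 = 12 + 2*p**2 + 4*p)
f(-5)*(-144) = (12 + 2*(-5)**2 + 4*(-5))*(-144) = (12 + 2*25 - 20)*(-144) = (12 + 50 - 20)*(-144) = 42*(-144) = -6048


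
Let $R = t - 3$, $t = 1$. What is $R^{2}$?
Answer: $4$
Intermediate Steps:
$R = -2$ ($R = 1 - 3 = -2$)
$R^{2} = \left(-2\right)^{2} = 4$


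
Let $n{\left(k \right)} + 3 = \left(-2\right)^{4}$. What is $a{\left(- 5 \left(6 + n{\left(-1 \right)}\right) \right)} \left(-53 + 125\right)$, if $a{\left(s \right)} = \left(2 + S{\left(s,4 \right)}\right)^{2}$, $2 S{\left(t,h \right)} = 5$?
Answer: $1458$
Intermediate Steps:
$n{\left(k \right)} = 13$ ($n{\left(k \right)} = -3 + \left(-2\right)^{4} = -3 + 16 = 13$)
$S{\left(t,h \right)} = \frac{5}{2}$ ($S{\left(t,h \right)} = \frac{1}{2} \cdot 5 = \frac{5}{2}$)
$a{\left(s \right)} = \frac{81}{4}$ ($a{\left(s \right)} = \left(2 + \frac{5}{2}\right)^{2} = \left(\frac{9}{2}\right)^{2} = \frac{81}{4}$)
$a{\left(- 5 \left(6 + n{\left(-1 \right)}\right) \right)} \left(-53 + 125\right) = \frac{81 \left(-53 + 125\right)}{4} = \frac{81}{4} \cdot 72 = 1458$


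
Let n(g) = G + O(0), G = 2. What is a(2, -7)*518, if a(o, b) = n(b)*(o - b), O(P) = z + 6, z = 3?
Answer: 51282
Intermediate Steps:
O(P) = 9 (O(P) = 3 + 6 = 9)
n(g) = 11 (n(g) = 2 + 9 = 11)
a(o, b) = -11*b + 11*o (a(o, b) = 11*(o - b) = -11*b + 11*o)
a(2, -7)*518 = (-11*(-7) + 11*2)*518 = (77 + 22)*518 = 99*518 = 51282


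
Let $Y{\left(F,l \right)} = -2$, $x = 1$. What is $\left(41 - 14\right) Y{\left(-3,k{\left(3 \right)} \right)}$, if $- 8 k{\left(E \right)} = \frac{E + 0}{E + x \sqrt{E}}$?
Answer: $-54$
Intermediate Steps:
$k{\left(E \right)} = - \frac{E}{8 \left(E + \sqrt{E}\right)}$ ($k{\left(E \right)} = - \frac{\left(E + 0\right) \frac{1}{E + 1 \sqrt{E}}}{8} = - \frac{E \frac{1}{E + \sqrt{E}}}{8} = - \frac{E}{8 \left(E + \sqrt{E}\right)}$)
$\left(41 - 14\right) Y{\left(-3,k{\left(3 \right)} \right)} = \left(41 - 14\right) \left(-2\right) = 27 \left(-2\right) = -54$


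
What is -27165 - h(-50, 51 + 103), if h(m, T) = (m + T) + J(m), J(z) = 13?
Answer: -27282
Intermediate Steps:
h(m, T) = 13 + T + m (h(m, T) = (m + T) + 13 = (T + m) + 13 = 13 + T + m)
-27165 - h(-50, 51 + 103) = -27165 - (13 + (51 + 103) - 50) = -27165 - (13 + 154 - 50) = -27165 - 1*117 = -27165 - 117 = -27282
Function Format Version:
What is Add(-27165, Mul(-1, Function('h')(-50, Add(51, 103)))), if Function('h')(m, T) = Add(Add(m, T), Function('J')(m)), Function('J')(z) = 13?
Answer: -27282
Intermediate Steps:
Function('h')(m, T) = Add(13, T, m) (Function('h')(m, T) = Add(Add(m, T), 13) = Add(Add(T, m), 13) = Add(13, T, m))
Add(-27165, Mul(-1, Function('h')(-50, Add(51, 103)))) = Add(-27165, Mul(-1, Add(13, Add(51, 103), -50))) = Add(-27165, Mul(-1, Add(13, 154, -50))) = Add(-27165, Mul(-1, 117)) = Add(-27165, -117) = -27282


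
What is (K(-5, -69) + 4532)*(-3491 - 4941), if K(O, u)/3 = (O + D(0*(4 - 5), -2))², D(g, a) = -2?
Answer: -39453328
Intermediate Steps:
K(O, u) = 3*(-2 + O)² (K(O, u) = 3*(O - 2)² = 3*(-2 + O)²)
(K(-5, -69) + 4532)*(-3491 - 4941) = (3*(-2 - 5)² + 4532)*(-3491 - 4941) = (3*(-7)² + 4532)*(-8432) = (3*49 + 4532)*(-8432) = (147 + 4532)*(-8432) = 4679*(-8432) = -39453328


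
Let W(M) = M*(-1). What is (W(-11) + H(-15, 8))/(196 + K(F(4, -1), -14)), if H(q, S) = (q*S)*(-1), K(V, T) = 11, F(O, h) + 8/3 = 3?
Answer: 131/207 ≈ 0.63285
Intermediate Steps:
F(O, h) = ⅓ (F(O, h) = -8/3 + 3 = ⅓)
H(q, S) = -S*q (H(q, S) = (S*q)*(-1) = -S*q)
W(M) = -M
(W(-11) + H(-15, 8))/(196 + K(F(4, -1), -14)) = (-1*(-11) - 1*8*(-15))/(196 + 11) = (11 + 120)/207 = 131*(1/207) = 131/207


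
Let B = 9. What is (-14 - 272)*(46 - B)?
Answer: -10582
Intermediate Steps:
(-14 - 272)*(46 - B) = (-14 - 272)*(46 - 1*9) = -286*(46 - 9) = -286*37 = -10582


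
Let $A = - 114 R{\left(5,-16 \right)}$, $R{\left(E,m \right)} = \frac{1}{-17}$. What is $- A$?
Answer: $- \frac{114}{17} \approx -6.7059$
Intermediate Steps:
$R{\left(E,m \right)} = - \frac{1}{17}$
$A = \frac{114}{17}$ ($A = \left(-114\right) \left(- \frac{1}{17}\right) = \frac{114}{17} \approx 6.7059$)
$- A = \left(-1\right) \frac{114}{17} = - \frac{114}{17}$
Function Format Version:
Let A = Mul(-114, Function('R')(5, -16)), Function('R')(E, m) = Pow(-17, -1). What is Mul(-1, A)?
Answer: Rational(-114, 17) ≈ -6.7059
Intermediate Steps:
Function('R')(E, m) = Rational(-1, 17)
A = Rational(114, 17) (A = Mul(-114, Rational(-1, 17)) = Rational(114, 17) ≈ 6.7059)
Mul(-1, A) = Mul(-1, Rational(114, 17)) = Rational(-114, 17)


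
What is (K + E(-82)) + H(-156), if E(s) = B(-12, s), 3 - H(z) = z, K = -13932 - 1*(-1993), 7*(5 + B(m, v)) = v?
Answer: -82577/7 ≈ -11797.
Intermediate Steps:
B(m, v) = -5 + v/7
K = -11939 (K = -13932 + 1993 = -11939)
H(z) = 3 - z
E(s) = -5 + s/7
(K + E(-82)) + H(-156) = (-11939 + (-5 + (1/7)*(-82))) + (3 - 1*(-156)) = (-11939 + (-5 - 82/7)) + (3 + 156) = (-11939 - 117/7) + 159 = -83690/7 + 159 = -82577/7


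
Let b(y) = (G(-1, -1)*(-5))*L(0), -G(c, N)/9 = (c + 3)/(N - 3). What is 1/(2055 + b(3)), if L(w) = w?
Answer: 1/2055 ≈ 0.00048662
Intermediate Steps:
G(c, N) = -9*(3 + c)/(-3 + N) (G(c, N) = -9*(c + 3)/(N - 3) = -9*(3 + c)/(-3 + N))
b(y) = 0 (b(y) = ((9*(-3 - 1*(-1))/(-3 - 1))*(-5))*0 = ((9*(-3 + 1)/(-4))*(-5))*0 = ((9*(-¼)*(-2))*(-5))*0 = ((9/2)*(-5))*0 = -45/2*0 = 0)
1/(2055 + b(3)) = 1/(2055 + 0) = 1/2055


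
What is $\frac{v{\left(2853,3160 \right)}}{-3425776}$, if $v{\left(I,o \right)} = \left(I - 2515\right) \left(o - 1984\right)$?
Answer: $- \frac{24843}{214111} \approx -0.11603$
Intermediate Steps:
$v{\left(I,o \right)} = \left(-2515 + I\right) \left(-1984 + o\right)$
$\frac{v{\left(2853,3160 \right)}}{-3425776} = \frac{4989760 - 7947400 - 5660352 + 2853 \cdot 3160}{-3425776} = \left(4989760 - 7947400 - 5660352 + 9015480\right) \left(- \frac{1}{3425776}\right) = 397488 \left(- \frac{1}{3425776}\right) = - \frac{24843}{214111}$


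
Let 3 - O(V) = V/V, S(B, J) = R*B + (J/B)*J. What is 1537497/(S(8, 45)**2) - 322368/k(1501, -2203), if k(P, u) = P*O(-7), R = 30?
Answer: -262312501088/2595566725 ≈ -101.06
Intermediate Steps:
S(B, J) = 30*B + J**2/B (S(B, J) = 30*B + (J/B)*J = 30*B + J**2/B)
O(V) = 2 (O(V) = 3 - V/V = 3 - 1*1 = 3 - 1 = 2)
k(P, u) = 2*P (k(P, u) = P*2 = 2*P)
1537497/(S(8, 45)**2) - 322368/k(1501, -2203) = 1537497/((30*8 + 45**2/8)**2) - 322368/(2*1501) = 1537497/((240 + (1/8)*2025)**2) - 322368/3002 = 1537497/((240 + 2025/8)**2) - 322368*1/3002 = 1537497/((3945/8)**2) - 161184/1501 = 1537497/(15563025/64) - 161184/1501 = 1537497*(64/15563025) - 161184/1501 = 10933312/1729225 - 161184/1501 = -262312501088/2595566725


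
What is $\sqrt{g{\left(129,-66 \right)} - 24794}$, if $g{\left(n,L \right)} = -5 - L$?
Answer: $i \sqrt{24733} \approx 157.27 i$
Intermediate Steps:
$\sqrt{g{\left(129,-66 \right)} - 24794} = \sqrt{\left(-5 - -66\right) - 24794} = \sqrt{\left(-5 + 66\right) - 24794} = \sqrt{61 - 24794} = \sqrt{-24733} = i \sqrt{24733}$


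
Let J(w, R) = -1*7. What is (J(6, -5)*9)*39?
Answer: -2457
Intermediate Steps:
J(w, R) = -7
(J(6, -5)*9)*39 = -7*9*39 = -63*39 = -2457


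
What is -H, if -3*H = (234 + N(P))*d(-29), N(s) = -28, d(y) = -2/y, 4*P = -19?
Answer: 412/87 ≈ 4.7356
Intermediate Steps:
P = -19/4 (P = (¼)*(-19) = -19/4 ≈ -4.7500)
H = -412/87 (H = -(234 - 28)*(-2/(-29))/3 = -206*(-2*(-1/29))/3 = -206*2/(3*29) = -⅓*412/29 = -412/87 ≈ -4.7356)
-H = -1*(-412/87) = 412/87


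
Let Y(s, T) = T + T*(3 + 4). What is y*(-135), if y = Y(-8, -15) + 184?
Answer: -8640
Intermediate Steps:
Y(s, T) = 8*T (Y(s, T) = T + T*7 = T + 7*T = 8*T)
y = 64 (y = 8*(-15) + 184 = -120 + 184 = 64)
y*(-135) = 64*(-135) = -8640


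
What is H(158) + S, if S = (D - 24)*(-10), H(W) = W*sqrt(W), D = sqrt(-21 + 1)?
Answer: 240 + 158*sqrt(158) - 20*I*sqrt(5) ≈ 2226.0 - 44.721*I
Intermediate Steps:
D = 2*I*sqrt(5) (D = sqrt(-20) = 2*I*sqrt(5) ≈ 4.4721*I)
H(W) = W**(3/2)
S = 240 - 20*I*sqrt(5) (S = (2*I*sqrt(5) - 24)*(-10) = (-24 + 2*I*sqrt(5))*(-10) = 240 - 20*I*sqrt(5) ≈ 240.0 - 44.721*I)
H(158) + S = 158**(3/2) + (240 - 20*I*sqrt(5)) = 158*sqrt(158) + (240 - 20*I*sqrt(5)) = 240 + 158*sqrt(158) - 20*I*sqrt(5)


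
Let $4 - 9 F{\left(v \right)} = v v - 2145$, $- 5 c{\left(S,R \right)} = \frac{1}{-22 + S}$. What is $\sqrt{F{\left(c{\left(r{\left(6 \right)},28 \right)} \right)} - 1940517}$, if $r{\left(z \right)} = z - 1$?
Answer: $\frac{i \sqrt{126166591401}}{255} \approx 1392.9 i$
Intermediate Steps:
$r{\left(z \right)} = -1 + z$
$c{\left(S,R \right)} = - \frac{1}{5 \left(-22 + S\right)}$
$F{\left(v \right)} = \frac{2149}{9} - \frac{v^{2}}{9}$ ($F{\left(v \right)} = \frac{4}{9} - \frac{v v - 2145}{9} = \frac{4}{9} - \frac{v^{2} - 2145}{9} = \frac{4}{9} - \frac{-2145 + v^{2}}{9} = \frac{4}{9} - \left(- \frac{715}{3} + \frac{v^{2}}{9}\right) = \frac{2149}{9} - \frac{v^{2}}{9}$)
$\sqrt{F{\left(c{\left(r{\left(6 \right)},28 \right)} \right)} - 1940517} = \sqrt{\left(\frac{2149}{9} - \frac{\left(- \frac{1}{-110 + 5 \left(-1 + 6\right)}\right)^{2}}{9}\right) - 1940517} = \sqrt{\left(\frac{2149}{9} - \frac{\left(- \frac{1}{-110 + 5 \cdot 5}\right)^{2}}{9}\right) - 1940517} = \sqrt{\left(\frac{2149}{9} - \frac{\left(- \frac{1}{-110 + 25}\right)^{2}}{9}\right) - 1940517} = \sqrt{\left(\frac{2149}{9} - \frac{\left(- \frac{1}{-85}\right)^{2}}{9}\right) - 1940517} = \sqrt{\left(\frac{2149}{9} - \frac{\left(\left(-1\right) \left(- \frac{1}{85}\right)\right)^{2}}{9}\right) - 1940517} = \sqrt{\left(\frac{2149}{9} - \frac{1}{9 \cdot 7225}\right) - 1940517} = \sqrt{\left(\frac{2149}{9} - \frac{1}{65025}\right) - 1940517} = \sqrt{\frac{5175508}{21675} - 1940517} = \sqrt{- \frac{42055530467}{21675}} = \frac{i \sqrt{126166591401}}{255}$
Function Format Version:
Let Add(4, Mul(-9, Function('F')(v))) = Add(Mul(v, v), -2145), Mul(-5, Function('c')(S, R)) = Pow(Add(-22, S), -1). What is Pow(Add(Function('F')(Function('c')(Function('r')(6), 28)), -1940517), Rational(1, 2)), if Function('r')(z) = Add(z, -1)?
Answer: Mul(Rational(1, 255), I, Pow(126166591401, Rational(1, 2))) ≈ Mul(1392.9, I)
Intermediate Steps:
Function('r')(z) = Add(-1, z)
Function('c')(S, R) = Mul(Rational(-1, 5), Pow(Add(-22, S), -1))
Function('F')(v) = Add(Rational(2149, 9), Mul(Rational(-1, 9), Pow(v, 2))) (Function('F')(v) = Add(Rational(4, 9), Mul(Rational(-1, 9), Add(Mul(v, v), -2145))) = Add(Rational(4, 9), Mul(Rational(-1, 9), Add(Pow(v, 2), -2145))) = Add(Rational(4, 9), Mul(Rational(-1, 9), Add(-2145, Pow(v, 2)))) = Add(Rational(4, 9), Add(Rational(715, 3), Mul(Rational(-1, 9), Pow(v, 2)))) = Add(Rational(2149, 9), Mul(Rational(-1, 9), Pow(v, 2))))
Pow(Add(Function('F')(Function('c')(Function('r')(6), 28)), -1940517), Rational(1, 2)) = Pow(Add(Add(Rational(2149, 9), Mul(Rational(-1, 9), Pow(Mul(-1, Pow(Add(-110, Mul(5, Add(-1, 6))), -1)), 2))), -1940517), Rational(1, 2)) = Pow(Add(Add(Rational(2149, 9), Mul(Rational(-1, 9), Pow(Mul(-1, Pow(Add(-110, Mul(5, 5)), -1)), 2))), -1940517), Rational(1, 2)) = Pow(Add(Add(Rational(2149, 9), Mul(Rational(-1, 9), Pow(Mul(-1, Pow(Add(-110, 25), -1)), 2))), -1940517), Rational(1, 2)) = Pow(Add(Add(Rational(2149, 9), Mul(Rational(-1, 9), Pow(Mul(-1, Pow(-85, -1)), 2))), -1940517), Rational(1, 2)) = Pow(Add(Add(Rational(2149, 9), Mul(Rational(-1, 9), Pow(Mul(-1, Rational(-1, 85)), 2))), -1940517), Rational(1, 2)) = Pow(Add(Add(Rational(2149, 9), Mul(Rational(-1, 9), Pow(Rational(1, 85), 2))), -1940517), Rational(1, 2)) = Pow(Add(Add(Rational(2149, 9), Mul(Rational(-1, 9), Rational(1, 7225))), -1940517), Rational(1, 2)) = Pow(Add(Add(Rational(2149, 9), Rational(-1, 65025)), -1940517), Rational(1, 2)) = Pow(Add(Rational(5175508, 21675), -1940517), Rational(1, 2)) = Pow(Rational(-42055530467, 21675), Rational(1, 2)) = Mul(Rational(1, 255), I, Pow(126166591401, Rational(1, 2)))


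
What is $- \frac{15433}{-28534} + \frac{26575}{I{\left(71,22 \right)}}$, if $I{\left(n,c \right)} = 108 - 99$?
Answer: $\frac{68948177}{23346} \approx 2953.3$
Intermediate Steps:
$I{\left(n,c \right)} = 9$
$- \frac{15433}{-28534} + \frac{26575}{I{\left(71,22 \right)}} = - \frac{15433}{-28534} + \frac{26575}{9} = \left(-15433\right) \left(- \frac{1}{28534}\right) + 26575 \cdot \frac{1}{9} = \frac{1403}{2594} + \frac{26575}{9} = \frac{68948177}{23346}$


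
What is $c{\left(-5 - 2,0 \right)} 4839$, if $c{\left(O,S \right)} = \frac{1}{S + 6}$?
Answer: $\frac{1613}{2} \approx 806.5$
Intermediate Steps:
$c{\left(O,S \right)} = \frac{1}{6 + S}$
$c{\left(-5 - 2,0 \right)} 4839 = \frac{1}{6 + 0} \cdot 4839 = \frac{1}{6} \cdot 4839 = \frac{1613}{2}$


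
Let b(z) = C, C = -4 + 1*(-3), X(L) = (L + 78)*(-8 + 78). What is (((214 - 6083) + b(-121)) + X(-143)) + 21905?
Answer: 11479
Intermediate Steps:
X(L) = 5460 + 70*L (X(L) = (78 + L)*70 = 5460 + 70*L)
C = -7 (C = -4 - 3 = -7)
b(z) = -7
(((214 - 6083) + b(-121)) + X(-143)) + 21905 = (((214 - 6083) - 7) + (5460 + 70*(-143))) + 21905 = ((-5869 - 7) + (5460 - 10010)) + 21905 = (-5876 - 4550) + 21905 = -10426 + 21905 = 11479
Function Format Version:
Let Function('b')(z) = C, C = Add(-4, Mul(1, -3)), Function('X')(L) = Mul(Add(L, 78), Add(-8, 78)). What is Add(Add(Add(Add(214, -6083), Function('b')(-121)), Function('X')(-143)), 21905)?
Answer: 11479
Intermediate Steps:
Function('X')(L) = Add(5460, Mul(70, L)) (Function('X')(L) = Mul(Add(78, L), 70) = Add(5460, Mul(70, L)))
C = -7 (C = Add(-4, -3) = -7)
Function('b')(z) = -7
Add(Add(Add(Add(214, -6083), Function('b')(-121)), Function('X')(-143)), 21905) = Add(Add(Add(Add(214, -6083), -7), Add(5460, Mul(70, -143))), 21905) = Add(Add(Add(-5869, -7), Add(5460, -10010)), 21905) = Add(Add(-5876, -4550), 21905) = Add(-10426, 21905) = 11479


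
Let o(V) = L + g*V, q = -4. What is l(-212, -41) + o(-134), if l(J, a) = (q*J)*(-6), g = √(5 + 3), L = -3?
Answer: -5091 - 268*√2 ≈ -5470.0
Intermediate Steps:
g = 2*√2 (g = √8 = 2*√2 ≈ 2.8284)
l(J, a) = 24*J (l(J, a) = -4*J*(-6) = 24*J)
o(V) = -3 + 2*V*√2 (o(V) = -3 + (2*√2)*V = -3 + 2*V*√2)
l(-212, -41) + o(-134) = 24*(-212) + (-3 + 2*(-134)*√2) = -5088 + (-3 - 268*√2) = -5091 - 268*√2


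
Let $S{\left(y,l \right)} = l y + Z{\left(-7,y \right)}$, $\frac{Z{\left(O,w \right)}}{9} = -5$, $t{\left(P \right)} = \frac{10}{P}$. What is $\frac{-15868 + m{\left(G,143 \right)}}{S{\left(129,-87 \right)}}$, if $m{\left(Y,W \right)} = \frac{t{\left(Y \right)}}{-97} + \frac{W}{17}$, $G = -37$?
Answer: $\frac{967640887}{687494484} \approx 1.4075$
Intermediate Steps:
$Z{\left(O,w \right)} = -45$ ($Z{\left(O,w \right)} = 9 \left(-5\right) = -45$)
$m{\left(Y,W \right)} = - \frac{10}{97 Y} + \frac{W}{17}$ ($m{\left(Y,W \right)} = \frac{10 \frac{1}{Y}}{-97} + \frac{W}{17} = \frac{10}{Y} \left(- \frac{1}{97}\right) + W \frac{1}{17} = - \frac{10}{97 Y} + \frac{W}{17}$)
$S{\left(y,l \right)} = -45 + l y$ ($S{\left(y,l \right)} = l y - 45 = -45 + l y$)
$\frac{-15868 + m{\left(G,143 \right)}}{S{\left(129,-87 \right)}} = \frac{-15868 + \left(- \frac{10}{97 \left(-37\right)} + \frac{1}{17} \cdot 143\right)}{-45 - 11223} = \frac{-15868 + \left(\left(- \frac{10}{97}\right) \left(- \frac{1}{37}\right) + \frac{143}{17}\right)}{-45 - 11223} = \frac{-15868 + \left(\frac{10}{3589} + \frac{143}{17}\right)}{-11268} = \left(-15868 + \frac{513397}{61013}\right) \left(- \frac{1}{11268}\right) = \left(- \frac{967640887}{61013}\right) \left(- \frac{1}{11268}\right) = \frac{967640887}{687494484}$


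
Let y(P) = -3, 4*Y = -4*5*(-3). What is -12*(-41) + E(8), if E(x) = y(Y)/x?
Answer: 3933/8 ≈ 491.63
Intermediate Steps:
Y = 15 (Y = (-4*5*(-3))/4 = (-20*(-3))/4 = (1/4)*60 = 15)
E(x) = -3/x
-12*(-41) + E(8) = -12*(-41) - 3/8 = 492 - 3*1/8 = 492 - 3/8 = 3933/8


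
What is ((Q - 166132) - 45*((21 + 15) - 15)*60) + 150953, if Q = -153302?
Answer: -225181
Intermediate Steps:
((Q - 166132) - 45*((21 + 15) - 15)*60) + 150953 = ((-153302 - 166132) - 45*((21 + 15) - 15)*60) + 150953 = (-319434 - 45*(36 - 15)*60) + 150953 = (-319434 - 45*21*60) + 150953 = (-319434 - 945*60) + 150953 = (-319434 - 56700) + 150953 = -376134 + 150953 = -225181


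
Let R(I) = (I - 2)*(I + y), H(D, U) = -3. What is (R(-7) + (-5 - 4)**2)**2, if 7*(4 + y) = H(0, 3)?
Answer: 1656369/49 ≈ 33803.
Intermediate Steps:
y = -31/7 (y = -4 + (1/7)*(-3) = -4 - 3/7 = -31/7 ≈ -4.4286)
R(I) = (-2 + I)*(-31/7 + I) (R(I) = (I - 2)*(I - 31/7) = (-2 + I)*(-31/7 + I))
(R(-7) + (-5 - 4)**2)**2 = ((62/7 + (-7)**2 - 45/7*(-7)) + (-5 - 4)**2)**2 = ((62/7 + 49 + 45) + (-9)**2)**2 = (720/7 + 81)**2 = (1287/7)**2 = 1656369/49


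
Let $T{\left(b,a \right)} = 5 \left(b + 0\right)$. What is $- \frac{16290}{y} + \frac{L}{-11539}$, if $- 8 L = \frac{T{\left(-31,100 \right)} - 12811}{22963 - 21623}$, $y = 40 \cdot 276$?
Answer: $- \frac{262393863}{177815990} \approx -1.4756$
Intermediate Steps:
$y = 11040$
$T{\left(b,a \right)} = 5 b$
$L = \frac{6483}{5360}$ ($L = - \frac{\left(5 \left(-31\right) - 12811\right) \frac{1}{22963 - 21623}}{8} = - \frac{\left(-155 - 12811\right) \frac{1}{1340}}{8} = - \frac{\left(-12966\right) \frac{1}{1340}}{8} = \left(- \frac{1}{8}\right) \left(- \frac{6483}{670}\right) = \frac{6483}{5360} \approx 1.2095$)
$- \frac{16290}{y} + \frac{L}{-11539} = - \frac{16290}{11040} + \frac{6483}{5360 \left(-11539\right)} = \left(-16290\right) \frac{1}{11040} + \frac{6483}{5360} \left(- \frac{1}{11539}\right) = - \frac{543}{368} - \frac{6483}{61849040} = - \frac{262393863}{177815990}$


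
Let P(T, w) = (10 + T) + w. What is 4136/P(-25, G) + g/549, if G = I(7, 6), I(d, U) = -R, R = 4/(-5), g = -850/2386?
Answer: -13544540935/46501947 ≈ -291.27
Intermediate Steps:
g = -425/1193 (g = -850*1/2386 = -425/1193 ≈ -0.35624)
R = -4/5 (R = 4*(-1/5) = -4/5 ≈ -0.80000)
I(d, U) = 4/5 (I(d, U) = -1*(-4/5) = 4/5)
G = 4/5 ≈ 0.80000
P(T, w) = 10 + T + w
4136/P(-25, G) + g/549 = 4136/(10 - 25 + 4/5) - 425/1193/549 = 4136/(-71/5) - 425/1193*1/549 = 4136*(-5/71) - 425/654957 = -20680/71 - 425/654957 = -13544540935/46501947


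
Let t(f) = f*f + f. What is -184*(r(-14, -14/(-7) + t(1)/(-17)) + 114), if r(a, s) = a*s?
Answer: -274160/17 ≈ -16127.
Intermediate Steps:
t(f) = f + f² (t(f) = f² + f = f + f²)
-184*(r(-14, -14/(-7) + t(1)/(-17)) + 114) = -184*(-14*(-14/(-7) + (1*(1 + 1))/(-17)) + 114) = -184*(-14*(-14*(-⅐) + (1*2)*(-1/17)) + 114) = -184*(-14*(2 + 2*(-1/17)) + 114) = -184*(-14*(2 - 2/17) + 114) = -184*(-14*32/17 + 114) = -184*(-448/17 + 114) = -184*1490/17 = -274160/17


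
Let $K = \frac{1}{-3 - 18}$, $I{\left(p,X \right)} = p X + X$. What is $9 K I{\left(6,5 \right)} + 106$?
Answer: $91$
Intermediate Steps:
$I{\left(p,X \right)} = X + X p$ ($I{\left(p,X \right)} = X p + X = X + X p$)
$K = - \frac{1}{21}$ ($K = \frac{1}{-21} = - \frac{1}{21} \approx -0.047619$)
$9 K I{\left(6,5 \right)} + 106 = 9 \left(- \frac{5 \left(1 + 6\right)}{21}\right) + 106 = 9 \left(- \frac{5 \cdot 7}{21}\right) + 106 = 9 \left(\left(- \frac{1}{21}\right) 35\right) + 106 = 9 \left(- \frac{5}{3}\right) + 106 = -15 + 106 = 91$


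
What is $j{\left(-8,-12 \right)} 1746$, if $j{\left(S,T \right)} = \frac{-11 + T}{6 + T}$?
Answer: $6693$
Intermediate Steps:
$j{\left(S,T \right)} = \frac{-11 + T}{6 + T}$
$j{\left(-8,-12 \right)} 1746 = \frac{-11 - 12}{6 - 12} \cdot 1746 = \frac{1}{-6} \left(-23\right) 1746 = \left(- \frac{1}{6}\right) \left(-23\right) 1746 = \frac{23}{6} \cdot 1746 = 6693$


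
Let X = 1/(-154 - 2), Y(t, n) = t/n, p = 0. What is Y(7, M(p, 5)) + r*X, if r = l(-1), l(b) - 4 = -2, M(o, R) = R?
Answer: 541/390 ≈ 1.3872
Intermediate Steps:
l(b) = 2 (l(b) = 4 - 2 = 2)
r = 2
X = -1/156 (X = 1/(-156) = -1/156 ≈ -0.0064103)
Y(7, M(p, 5)) + r*X = 7/5 + 2*(-1/156) = 7*(⅕) - 1/78 = 7/5 - 1/78 = 541/390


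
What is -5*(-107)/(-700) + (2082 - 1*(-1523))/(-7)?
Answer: -72207/140 ≈ -515.76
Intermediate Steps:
-5*(-107)/(-700) + (2082 - 1*(-1523))/(-7) = 535*(-1/700) + (2082 + 1523)*(-1/7) = -107/140 + 3605*(-1/7) = -107/140 - 515 = -72207/140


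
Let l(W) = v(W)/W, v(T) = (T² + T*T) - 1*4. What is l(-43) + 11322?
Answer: 483152/43 ≈ 11236.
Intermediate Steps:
v(T) = -4 + 2*T² (v(T) = (T² + T²) - 4 = 2*T² - 4 = -4 + 2*T²)
l(W) = (-4 + 2*W²)/W
l(-43) + 11322 = (-4/(-43) + 2*(-43)) + 11322 = (-4*(-1/43) - 86) + 11322 = (4/43 - 86) + 11322 = -3694/43 + 11322 = 483152/43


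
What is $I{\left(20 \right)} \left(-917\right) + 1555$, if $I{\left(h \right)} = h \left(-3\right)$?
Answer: $56575$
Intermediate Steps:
$I{\left(h \right)} = - 3 h$
$I{\left(20 \right)} \left(-917\right) + 1555 = \left(-3\right) 20 \left(-917\right) + 1555 = \left(-60\right) \left(-917\right) + 1555 = 55020 + 1555 = 56575$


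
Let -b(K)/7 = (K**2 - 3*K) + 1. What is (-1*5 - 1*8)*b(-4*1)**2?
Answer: -535717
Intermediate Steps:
b(K) = -7 - 7*K**2 + 21*K (b(K) = -7*((K**2 - 3*K) + 1) = -7*(1 + K**2 - 3*K) = -7 - 7*K**2 + 21*K)
(-1*5 - 1*8)*b(-4*1)**2 = (-1*5 - 1*8)*(-7 - 7*(-4*1)**2 + 21*(-4*1))**2 = (-5 - 8)*(-7 - 7*(-4)**2 + 21*(-4))**2 = -13*(-7 - 7*16 - 84)**2 = -13*(-7 - 112 - 84)**2 = -13*(-203)**2 = -13*41209 = -535717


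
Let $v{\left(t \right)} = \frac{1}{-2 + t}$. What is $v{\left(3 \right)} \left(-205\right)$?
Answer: $-205$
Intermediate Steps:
$v{\left(3 \right)} \left(-205\right) = \frac{1}{-2 + 3} \left(-205\right) = 1^{-1} \left(-205\right) = 1 \left(-205\right) = -205$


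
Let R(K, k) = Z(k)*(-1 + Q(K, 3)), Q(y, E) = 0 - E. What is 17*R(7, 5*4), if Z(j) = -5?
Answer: 340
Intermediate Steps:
Q(y, E) = -E
R(K, k) = 20 (R(K, k) = -5*(-1 - 1*3) = -5*(-1 - 3) = -5*(-4) = 20)
17*R(7, 5*4) = 17*20 = 340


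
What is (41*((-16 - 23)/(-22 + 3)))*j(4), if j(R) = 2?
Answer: 3198/19 ≈ 168.32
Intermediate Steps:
(41*((-16 - 23)/(-22 + 3)))*j(4) = (41*((-16 - 23)/(-22 + 3)))*2 = (41*(-39/(-19)))*2 = (41*(-39*(-1/19)))*2 = (41*(39/19))*2 = (1599/19)*2 = 3198/19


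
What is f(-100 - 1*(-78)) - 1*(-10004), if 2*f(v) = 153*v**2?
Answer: 47030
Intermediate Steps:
f(v) = 153*v**2/2 (f(v) = (153*v**2)/2 = 153*v**2/2)
f(-100 - 1*(-78)) - 1*(-10004) = 153*(-100 - 1*(-78))**2/2 - 1*(-10004) = 153*(-100 + 78)**2/2 + 10004 = (153/2)*(-22)**2 + 10004 = (153/2)*484 + 10004 = 37026 + 10004 = 47030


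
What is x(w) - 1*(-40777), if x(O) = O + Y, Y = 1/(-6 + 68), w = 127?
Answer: 2536049/62 ≈ 40904.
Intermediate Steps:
Y = 1/62 ≈ 0.016129
x(O) = 1/62 + O (x(O) = O + 1/62 = 1/62 + O)
x(w) - 1*(-40777) = (1/62 + 127) - 1*(-40777) = 7875/62 + 40777 = 2536049/62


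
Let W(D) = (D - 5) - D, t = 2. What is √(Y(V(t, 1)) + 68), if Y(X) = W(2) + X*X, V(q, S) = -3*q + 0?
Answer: 3*√11 ≈ 9.9499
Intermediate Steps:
V(q, S) = -3*q
W(D) = -5 (W(D) = (-5 + D) - D = -5)
Y(X) = -5 + X² (Y(X) = -5 + X*X = -5 + X²)
√(Y(V(t, 1)) + 68) = √((-5 + (-3*2)²) + 68) = √((-5 + (-6)²) + 68) = √((-5 + 36) + 68) = √(31 + 68) = √99 = 3*√11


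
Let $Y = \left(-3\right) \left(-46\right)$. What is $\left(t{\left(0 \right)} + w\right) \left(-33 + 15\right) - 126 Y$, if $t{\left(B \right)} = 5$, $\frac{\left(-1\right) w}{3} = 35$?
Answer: $-15588$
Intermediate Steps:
$w = -105$ ($w = \left(-3\right) 35 = -105$)
$Y = 138$
$\left(t{\left(0 \right)} + w\right) \left(-33 + 15\right) - 126 Y = \left(5 - 105\right) \left(-33 + 15\right) - 17388 = \left(-100\right) \left(-18\right) - 17388 = 1800 - 17388 = -15588$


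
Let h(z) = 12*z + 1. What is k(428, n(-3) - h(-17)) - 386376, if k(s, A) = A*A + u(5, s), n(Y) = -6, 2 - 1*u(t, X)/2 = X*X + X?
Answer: -714787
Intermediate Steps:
u(t, X) = 4 - 2*X - 2*X² (u(t, X) = 4 - 2*(X*X + X) = 4 - 2*(X² + X) = 4 - 2*(X + X²) = 4 + (-2*X - 2*X²) = 4 - 2*X - 2*X²)
h(z) = 1 + 12*z
k(s, A) = 4 + A² - 2*s - 2*s² (k(s, A) = A*A + (4 - 2*s - 2*s²) = A² + (4 - 2*s - 2*s²) = 4 + A² - 2*s - 2*s²)
k(428, n(-3) - h(-17)) - 386376 = (4 + (-6 - (1 + 12*(-17)))² - 2*428 - 2*428²) - 386376 = (4 + (-6 - (1 - 204))² - 856 - 2*183184) - 386376 = (4 + (-6 - 1*(-203))² - 856 - 366368) - 386376 = (4 + (-6 + 203)² - 856 - 366368) - 386376 = (4 + 197² - 856 - 366368) - 386376 = (4 + 38809 - 856 - 366368) - 386376 = -328411 - 386376 = -714787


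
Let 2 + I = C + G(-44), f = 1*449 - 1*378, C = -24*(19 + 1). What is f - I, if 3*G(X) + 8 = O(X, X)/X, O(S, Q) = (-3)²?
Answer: 73357/132 ≈ 555.73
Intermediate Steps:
O(S, Q) = 9
G(X) = -8/3 + 3/X (G(X) = -8/3 + (9/X)/3 = -8/3 + 3/X)
C = -480 (C = -24*20 = -480)
f = 71 (f = 449 - 378 = 71)
I = -63985/132 (I = -2 + (-480 + (-8/3 + 3/(-44))) = -2 + (-480 + (-8/3 + 3*(-1/44))) = -2 + (-480 + (-8/3 - 3/44)) = -2 + (-480 - 361/132) = -2 - 63721/132 = -63985/132 ≈ -484.73)
f - I = 71 - 1*(-63985/132) = 71 + 63985/132 = 73357/132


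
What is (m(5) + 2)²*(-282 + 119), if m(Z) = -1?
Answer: -163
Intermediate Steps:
(m(5) + 2)²*(-282 + 119) = (-1 + 2)²*(-282 + 119) = 1²*(-163) = 1*(-163) = -163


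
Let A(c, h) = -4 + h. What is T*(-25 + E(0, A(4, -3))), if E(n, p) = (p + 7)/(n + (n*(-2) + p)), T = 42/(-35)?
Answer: 30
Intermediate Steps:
T = -6/5 (T = 42*(-1/35) = -6/5 ≈ -1.2000)
E(n, p) = (7 + p)/(p - n) (E(n, p) = (7 + p)/(n + (-2*n + p)) = (7 + p)/(n + (p - 2*n)) = (7 + p)/(p - n))
T*(-25 + E(0, A(4, -3))) = -6*(-25 + (7 + (-4 - 3))/((-4 - 3) - 1*0))/5 = -6*(-25 + (7 - 7)/(-7 + 0))/5 = -6*(-25 + 0/(-7))/5 = -6*(-25 - ⅐*0)/5 = -6*(-25 + 0)/5 = -6/5*(-25) = 30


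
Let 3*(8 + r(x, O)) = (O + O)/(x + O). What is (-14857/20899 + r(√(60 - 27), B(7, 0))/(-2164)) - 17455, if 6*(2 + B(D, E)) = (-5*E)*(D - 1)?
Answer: -17170362778210/983653233 + √33/47067 ≈ -17456.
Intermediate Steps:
B(D, E) = -2 - 5*E*(-1 + D)/6 (B(D, E) = -2 + ((-5*E)*(D - 1))/6 = -2 + ((-5*E)*(-1 + D))/6 = -2 + (-5*E*(-1 + D))/6 = -2 - 5*E*(-1 + D)/6)
r(x, O) = -8 + 2*O/(3*(O + x)) (r(x, O) = -8 + ((O + O)/(x + O))/3 = -8 + ((2*O)/(O + x))/3 = -8 + (2*O/(O + x))/3 = -8 + 2*O/(3*(O + x)))
(-14857/20899 + r(√(60 - 27), B(7, 0))/(-2164)) - 17455 = (-14857/20899 + ((-8*√(60 - 27) - 22*(-2 + (⅚)*0 - ⅚*7*0)/3)/((-2 + (⅚)*0 - ⅚*7*0) + √(60 - 27)))/(-2164)) - 17455 = (-14857*1/20899 + ((-8*√33 - 22*(-2 + 0 + 0)/3)/((-2 + 0 + 0) + √33))*(-1/2164)) - 17455 = (-14857/20899 + ((-8*√33 - 22/3*(-2))/(-2 + √33))*(-1/2164)) - 17455 = (-14857/20899 + ((-8*√33 + 44/3)/(-2 + √33))*(-1/2164)) - 17455 = (-14857/20899 + ((44/3 - 8*√33)/(-2 + √33))*(-1/2164)) - 17455 = (-14857/20899 - (44/3 - 8*√33)/(2164*(-2 + √33))) - 17455 = -364806902/20899 - (44/3 - 8*√33)/(2164*(-2 + √33))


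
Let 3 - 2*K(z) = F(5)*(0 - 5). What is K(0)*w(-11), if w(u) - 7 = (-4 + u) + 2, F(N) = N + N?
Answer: -159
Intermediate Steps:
F(N) = 2*N
K(z) = 53/2 (K(z) = 3/2 - 2*5*(0 - 5)/2 = 3/2 - 5*(-5) = 3/2 - ½*(-50) = 3/2 + 25 = 53/2)
w(u) = 5 + u (w(u) = 7 + ((-4 + u) + 2) = 7 + (-2 + u) = 5 + u)
K(0)*w(-11) = 53*(5 - 11)/2 = (53/2)*(-6) = -159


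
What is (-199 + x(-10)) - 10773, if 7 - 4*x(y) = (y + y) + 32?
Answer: -43893/4 ≈ -10973.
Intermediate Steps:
x(y) = -25/4 - y/2 (x(y) = 7/4 - ((y + y) + 32)/4 = 7/4 - (2*y + 32)/4 = 7/4 - (32 + 2*y)/4 = 7/4 + (-8 - y/2) = -25/4 - y/2)
(-199 + x(-10)) - 10773 = (-199 + (-25/4 - ½*(-10))) - 10773 = (-199 + (-25/4 + 5)) - 10773 = (-199 - 5/4) - 10773 = -801/4 - 10773 = -43893/4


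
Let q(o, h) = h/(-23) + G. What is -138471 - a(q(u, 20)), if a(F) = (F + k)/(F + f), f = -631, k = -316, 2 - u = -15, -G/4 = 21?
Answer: -455986847/3293 ≈ -1.3847e+5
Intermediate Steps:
G = -84 (G = -4*21 = -84)
u = 17 (u = 2 - 1*(-15) = 2 + 15 = 17)
q(o, h) = -84 - h/23 (q(o, h) = h/(-23) - 84 = -h/23 - 84 = -84 - h/23)
a(F) = (-316 + F)/(-631 + F) (a(F) = (F - 316)/(F - 631) = (-316 + F)/(-631 + F))
-138471 - a(q(u, 20)) = -138471 - (-316 + (-84 - 1/23*20))/(-631 + (-84 - 1/23*20)) = -138471 - (-316 + (-84 - 20/23))/(-631 + (-84 - 20/23)) = -138471 - (-316 - 1952/23)/(-631 - 1952/23) = -138471 - (-9220)/((-16465/23)*23) = -138471 - (-23)*(-9220)/(16465*23) = -138471 - 1*1844/3293 = -138471 - 1844/3293 = -455986847/3293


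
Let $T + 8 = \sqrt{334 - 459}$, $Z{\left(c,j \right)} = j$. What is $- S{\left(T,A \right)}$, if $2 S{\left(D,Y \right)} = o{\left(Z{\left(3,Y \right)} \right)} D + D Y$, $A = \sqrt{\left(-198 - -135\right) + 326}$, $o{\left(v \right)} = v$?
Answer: $\sqrt{263} \left(8 - 5 i \sqrt{5}\right) \approx 129.74 - 181.31 i$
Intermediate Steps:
$T = -8 + 5 i \sqrt{5}$ ($T = -8 + \sqrt{334 - 459} = -8 + \sqrt{-125} = -8 + 5 i \sqrt{5} \approx -8.0 + 11.18 i$)
$A = \sqrt{263}$ ($A = \sqrt{\left(-198 + 135\right) + 326} = \sqrt{-63 + 326} = \sqrt{263} \approx 16.217$)
$S{\left(D,Y \right)} = D Y$ ($S{\left(D,Y \right)} = \frac{Y D + D Y}{2} = \frac{D Y + D Y}{2} = \frac{2 D Y}{2} = D Y$)
$- S{\left(T,A \right)} = - \left(-8 + 5 i \sqrt{5}\right) \sqrt{263} = - \sqrt{263} \left(-8 + 5 i \sqrt{5}\right)$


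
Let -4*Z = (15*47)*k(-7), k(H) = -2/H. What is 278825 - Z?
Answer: 3904255/14 ≈ 2.7888e+5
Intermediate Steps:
Z = -705/14 (Z = -15*47*(-2/(-7))/4 = -705*(-2*(-1/7))/4 = -705*2/(4*7) = -1/4*1410/7 = -705/14 ≈ -50.357)
278825 - Z = 278825 - 1*(-705/14) = 278825 + 705/14 = 3904255/14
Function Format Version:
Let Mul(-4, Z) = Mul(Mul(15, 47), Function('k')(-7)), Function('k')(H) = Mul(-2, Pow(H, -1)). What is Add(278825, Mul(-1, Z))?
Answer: Rational(3904255, 14) ≈ 2.7888e+5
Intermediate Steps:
Z = Rational(-705, 14) (Z = Mul(Rational(-1, 4), Mul(Mul(15, 47), Mul(-2, Pow(-7, -1)))) = Mul(Rational(-1, 4), Mul(705, Mul(-2, Rational(-1, 7)))) = Mul(Rational(-1, 4), Mul(705, Rational(2, 7))) = Mul(Rational(-1, 4), Rational(1410, 7)) = Rational(-705, 14) ≈ -50.357)
Add(278825, Mul(-1, Z)) = Add(278825, Mul(-1, Rational(-705, 14))) = Add(278825, Rational(705, 14)) = Rational(3904255, 14)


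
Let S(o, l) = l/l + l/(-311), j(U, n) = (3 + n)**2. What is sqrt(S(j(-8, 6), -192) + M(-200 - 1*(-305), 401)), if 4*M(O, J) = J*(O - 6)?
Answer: sqrt(3840352711)/622 ≈ 99.631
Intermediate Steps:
S(o, l) = 1 - l/311 (S(o, l) = 1 + l*(-1/311) = 1 - l/311)
M(O, J) = J*(-6 + O)/4 (M(O, J) = (J*(O - 6))/4 = (J*(-6 + O))/4 = J*(-6 + O)/4)
sqrt(S(j(-8, 6), -192) + M(-200 - 1*(-305), 401)) = sqrt((1 - 1/311*(-192)) + (1/4)*401*(-6 + (-200 - 1*(-305)))) = sqrt((1 + 192/311) + (1/4)*401*(-6 + (-200 + 305))) = sqrt(503/311 + (1/4)*401*(-6 + 105)) = sqrt(503/311 + (1/4)*401*99) = sqrt(503/311 + 39699/4) = sqrt(12348401/1244) = sqrt(3840352711)/622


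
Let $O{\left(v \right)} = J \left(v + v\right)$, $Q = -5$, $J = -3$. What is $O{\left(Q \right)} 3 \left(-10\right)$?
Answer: $-900$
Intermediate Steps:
$O{\left(v \right)} = - 6 v$ ($O{\left(v \right)} = - 3 \left(v + v\right) = - 3 \cdot 2 v = - 6 v$)
$O{\left(Q \right)} 3 \left(-10\right) = \left(-6\right) \left(-5\right) 3 \left(-10\right) = 30 \cdot 3 \left(-10\right) = 90 \left(-10\right) = -900$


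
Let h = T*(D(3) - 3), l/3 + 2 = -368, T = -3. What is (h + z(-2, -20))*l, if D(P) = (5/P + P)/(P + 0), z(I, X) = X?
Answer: 17390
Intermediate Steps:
D(P) = (P + 5/P)/P
l = -1110 (l = -6 + 3*(-368) = -6 - 1104 = -1110)
h = 13/3 (h = -3*((1 + 5/3²) - 3) = -3*((1 + 5*(⅑)) - 3) = -3*((1 + 5/9) - 3) = -3*(14/9 - 3) = -3*(-13/9) = 13/3 ≈ 4.3333)
(h + z(-2, -20))*l = (13/3 - 20)*(-1110) = -47/3*(-1110) = 17390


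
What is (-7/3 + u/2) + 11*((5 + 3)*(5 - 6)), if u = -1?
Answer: -545/6 ≈ -90.833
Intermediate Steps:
(-7/3 + u/2) + 11*((5 + 3)*(5 - 6)) = (-7/3 - 1/2) + 11*((5 + 3)*(5 - 6)) = (-7*1/3 - 1*1/2) + 11*(8*(-1)) = (-7/3 - 1/2) + 11*(-8) = -17/6 - 88 = -545/6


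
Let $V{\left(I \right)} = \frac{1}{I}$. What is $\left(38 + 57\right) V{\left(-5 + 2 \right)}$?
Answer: $- \frac{95}{3} \approx -31.667$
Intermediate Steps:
$\left(38 + 57\right) V{\left(-5 + 2 \right)} = \frac{38 + 57}{-5 + 2} = \frac{95}{-3} = 95 \left(- \frac{1}{3}\right) = - \frac{95}{3}$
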